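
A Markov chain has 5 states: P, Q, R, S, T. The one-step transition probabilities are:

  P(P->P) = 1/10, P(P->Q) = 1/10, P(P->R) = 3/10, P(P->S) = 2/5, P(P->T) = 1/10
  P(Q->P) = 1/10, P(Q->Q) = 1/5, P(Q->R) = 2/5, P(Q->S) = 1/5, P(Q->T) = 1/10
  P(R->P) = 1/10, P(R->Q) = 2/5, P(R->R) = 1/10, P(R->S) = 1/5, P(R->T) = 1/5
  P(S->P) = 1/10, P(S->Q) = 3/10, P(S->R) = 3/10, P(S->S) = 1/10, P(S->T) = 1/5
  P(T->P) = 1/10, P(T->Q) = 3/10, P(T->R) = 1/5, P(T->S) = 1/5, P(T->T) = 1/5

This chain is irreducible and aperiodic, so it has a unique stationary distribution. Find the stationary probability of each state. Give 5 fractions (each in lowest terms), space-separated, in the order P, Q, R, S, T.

Answer: 1/10 331/1190 309/1190 1/5 193/1190

Derivation:
The stationary distribution satisfies pi = pi * P, i.e.:
  pi_P = 1/10*pi_P + 1/10*pi_Q + 1/10*pi_R + 1/10*pi_S + 1/10*pi_T
  pi_Q = 1/10*pi_P + 1/5*pi_Q + 2/5*pi_R + 3/10*pi_S + 3/10*pi_T
  pi_R = 3/10*pi_P + 2/5*pi_Q + 1/10*pi_R + 3/10*pi_S + 1/5*pi_T
  pi_S = 2/5*pi_P + 1/5*pi_Q + 1/5*pi_R + 1/10*pi_S + 1/5*pi_T
  pi_T = 1/10*pi_P + 1/10*pi_Q + 1/5*pi_R + 1/5*pi_S + 1/5*pi_T
with normalization: pi_P + pi_Q + pi_R + pi_S + pi_T = 1.

Using the first 4 balance equations plus normalization, the linear system A*pi = b is:
  [-9/10, 1/10, 1/10, 1/10, 1/10] . pi = 0
  [1/10, -4/5, 2/5, 3/10, 3/10] . pi = 0
  [3/10, 2/5, -9/10, 3/10, 1/5] . pi = 0
  [2/5, 1/5, 1/5, -9/10, 1/5] . pi = 0
  [1, 1, 1, 1, 1] . pi = 1

Solving yields:
  pi_P = 1/10
  pi_Q = 331/1190
  pi_R = 309/1190
  pi_S = 1/5
  pi_T = 193/1190

Verification (pi * P):
  1/10*1/10 + 331/1190*1/10 + 309/1190*1/10 + 1/5*1/10 + 193/1190*1/10 = 1/10 = pi_P  (ok)
  1/10*1/10 + 331/1190*1/5 + 309/1190*2/5 + 1/5*3/10 + 193/1190*3/10 = 331/1190 = pi_Q  (ok)
  1/10*3/10 + 331/1190*2/5 + 309/1190*1/10 + 1/5*3/10 + 193/1190*1/5 = 309/1190 = pi_R  (ok)
  1/10*2/5 + 331/1190*1/5 + 309/1190*1/5 + 1/5*1/10 + 193/1190*1/5 = 1/5 = pi_S  (ok)
  1/10*1/10 + 331/1190*1/10 + 309/1190*1/5 + 1/5*1/5 + 193/1190*1/5 = 193/1190 = pi_T  (ok)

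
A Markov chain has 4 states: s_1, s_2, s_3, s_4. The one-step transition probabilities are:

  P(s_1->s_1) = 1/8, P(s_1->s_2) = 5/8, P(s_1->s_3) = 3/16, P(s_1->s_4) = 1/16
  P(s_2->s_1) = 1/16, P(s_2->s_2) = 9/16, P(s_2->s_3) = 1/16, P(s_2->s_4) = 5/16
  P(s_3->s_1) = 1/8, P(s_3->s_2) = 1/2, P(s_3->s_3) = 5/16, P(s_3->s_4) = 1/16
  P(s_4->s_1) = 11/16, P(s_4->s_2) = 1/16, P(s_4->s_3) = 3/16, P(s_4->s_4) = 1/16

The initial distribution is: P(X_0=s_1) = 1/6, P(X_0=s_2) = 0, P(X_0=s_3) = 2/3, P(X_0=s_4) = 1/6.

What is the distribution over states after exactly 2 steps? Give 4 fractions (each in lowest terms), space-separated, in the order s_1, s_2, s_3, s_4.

Propagating the distribution step by step (d_{t+1} = d_t * P):
d_0 = (s_1=1/6, s_2=0, s_3=2/3, s_4=1/6)
  d_1[s_1] = 1/6*1/8 + 0*1/16 + 2/3*1/8 + 1/6*11/16 = 7/32
  d_1[s_2] = 1/6*5/8 + 0*9/16 + 2/3*1/2 + 1/6*1/16 = 43/96
  d_1[s_3] = 1/6*3/16 + 0*1/16 + 2/3*5/16 + 1/6*3/16 = 13/48
  d_1[s_4] = 1/6*1/16 + 0*5/16 + 2/3*1/16 + 1/6*1/16 = 1/16
d_1 = (s_1=7/32, s_2=43/96, s_3=13/48, s_4=1/16)
  d_2[s_1] = 7/32*1/8 + 43/96*1/16 + 13/48*1/8 + 1/16*11/16 = 203/1536
  d_2[s_2] = 7/32*5/8 + 43/96*9/16 + 13/48*1/2 + 1/16*1/16 = 811/1536
  d_2[s_3] = 7/32*3/16 + 43/96*1/16 + 13/48*5/16 + 1/16*3/16 = 127/768
  d_2[s_4] = 7/32*1/16 + 43/96*5/16 + 13/48*1/16 + 1/16*1/16 = 67/384
d_2 = (s_1=203/1536, s_2=811/1536, s_3=127/768, s_4=67/384)

Answer: 203/1536 811/1536 127/768 67/384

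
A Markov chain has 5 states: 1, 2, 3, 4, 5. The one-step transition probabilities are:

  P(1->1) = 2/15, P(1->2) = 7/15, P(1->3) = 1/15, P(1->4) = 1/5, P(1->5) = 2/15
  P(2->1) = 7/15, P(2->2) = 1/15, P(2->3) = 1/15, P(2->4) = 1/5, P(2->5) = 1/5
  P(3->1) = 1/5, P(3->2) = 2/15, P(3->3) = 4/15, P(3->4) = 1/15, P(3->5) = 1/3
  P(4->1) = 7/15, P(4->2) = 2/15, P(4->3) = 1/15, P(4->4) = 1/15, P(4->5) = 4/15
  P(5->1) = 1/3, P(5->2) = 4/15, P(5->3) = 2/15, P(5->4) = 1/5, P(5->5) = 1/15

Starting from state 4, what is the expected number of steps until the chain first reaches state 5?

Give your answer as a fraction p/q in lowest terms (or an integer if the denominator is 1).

Let h_i = expected steps to first reach 5 from state i.
Boundary: h_5 = 0.
First-step equations for the other states:
  h_1 = 1 + 2/15*h_1 + 7/15*h_2 + 1/15*h_3 + 1/5*h_4 + 2/15*h_5
  h_2 = 1 + 7/15*h_1 + 1/15*h_2 + 1/15*h_3 + 1/5*h_4 + 1/5*h_5
  h_3 = 1 + 1/5*h_1 + 2/15*h_2 + 4/15*h_3 + 1/15*h_4 + 1/3*h_5
  h_4 = 1 + 7/15*h_1 + 2/15*h_2 + 1/15*h_3 + 1/15*h_4 + 4/15*h_5

Substituting h_5 = 0 and rearranging gives the linear system (I - Q) h = 1:
  [13/15, -7/15, -1/15, -1/5] . (h_1, h_2, h_3, h_4) = 1
  [-7/15, 14/15, -1/15, -1/5] . (h_1, h_2, h_3, h_4) = 1
  [-1/5, -2/15, 11/15, -1/15] . (h_1, h_2, h_3, h_4) = 1
  [-7/15, -2/15, -1/15, 14/15] . (h_1, h_2, h_3, h_4) = 1

Solving yields:
  h_1 = 21/4
  h_2 = 5
  h_3 = 281/68
  h_4 = 80/17

Starting state is 4, so the expected hitting time is h_4 = 80/17.

Answer: 80/17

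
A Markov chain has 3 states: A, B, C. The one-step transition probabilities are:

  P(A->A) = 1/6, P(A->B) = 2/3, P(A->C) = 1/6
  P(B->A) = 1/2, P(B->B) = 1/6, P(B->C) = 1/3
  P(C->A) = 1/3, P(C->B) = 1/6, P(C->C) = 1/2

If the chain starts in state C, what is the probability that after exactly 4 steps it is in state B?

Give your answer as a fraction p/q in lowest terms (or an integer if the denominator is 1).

Answer: 145/432

Derivation:
Computing P^4 by repeated multiplication:
P^1 =
  A: [1/6, 2/3, 1/6]
  B: [1/2, 1/6, 1/3]
  C: [1/3, 1/6, 1/2]
P^2 =
  A: [5/12, 1/4, 1/3]
  B: [5/18, 5/12, 11/36]
  C: [11/36, 1/3, 13/36]
P^3 =
  A: [11/36, 3/8, 23/72]
  B: [77/216, 11/36, 73/216]
  C: [73/216, 23/72, 37/108]
P^4 =
  A: [149/432, 23/72, 145/432]
  B: [421/1296, 149/432, 107/324]
  C: [107/324, 145/432, 433/1296]

(P^4)[C -> B] = 145/432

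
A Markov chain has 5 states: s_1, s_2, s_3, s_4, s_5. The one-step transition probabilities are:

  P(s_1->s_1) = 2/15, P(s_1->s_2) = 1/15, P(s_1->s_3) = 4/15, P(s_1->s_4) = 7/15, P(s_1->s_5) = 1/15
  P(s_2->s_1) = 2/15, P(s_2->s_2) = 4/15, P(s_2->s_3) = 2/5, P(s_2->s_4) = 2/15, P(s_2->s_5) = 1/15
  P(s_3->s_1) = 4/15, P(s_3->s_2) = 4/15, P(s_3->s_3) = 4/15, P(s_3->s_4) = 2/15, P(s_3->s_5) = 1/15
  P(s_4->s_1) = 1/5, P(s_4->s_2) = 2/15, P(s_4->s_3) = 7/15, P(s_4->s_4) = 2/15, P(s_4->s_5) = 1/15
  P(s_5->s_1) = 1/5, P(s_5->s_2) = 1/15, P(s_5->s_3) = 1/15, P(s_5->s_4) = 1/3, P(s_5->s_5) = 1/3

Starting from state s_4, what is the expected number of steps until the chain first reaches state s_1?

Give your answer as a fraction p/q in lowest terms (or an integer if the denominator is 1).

Answer: 3894/817

Derivation:
Let h_i = expected steps to first reach s_1 from state i.
Boundary: h_s_1 = 0.
First-step equations for the other states:
  h_s_2 = 1 + 2/15*h_s_1 + 4/15*h_s_2 + 2/5*h_s_3 + 2/15*h_s_4 + 1/15*h_s_5
  h_s_3 = 1 + 4/15*h_s_1 + 4/15*h_s_2 + 4/15*h_s_3 + 2/15*h_s_4 + 1/15*h_s_5
  h_s_4 = 1 + 1/5*h_s_1 + 2/15*h_s_2 + 7/15*h_s_3 + 2/15*h_s_4 + 1/15*h_s_5
  h_s_5 = 1 + 1/5*h_s_1 + 1/15*h_s_2 + 1/15*h_s_3 + 1/3*h_s_4 + 1/3*h_s_5

Substituting h_s_1 = 0 and rearranging gives the linear system (I - Q) h = 1:
  [11/15, -2/5, -2/15, -1/15] . (h_s_2, h_s_3, h_s_4, h_s_5) = 1
  [-4/15, 11/15, -2/15, -1/15] . (h_s_2, h_s_3, h_s_4, h_s_5) = 1
  [-2/15, -7/15, 13/15, -1/15] . (h_s_2, h_s_3, h_s_4, h_s_5) = 1
  [-1/15, -1/15, -1/3, 2/3] . (h_s_2, h_s_3, h_s_4, h_s_5) = 1

Solving yields:
  h_s_2 = 8415/1634
  h_s_3 = 7425/1634
  h_s_4 = 3894/817
  h_s_5 = 7929/1634

Starting state is s_4, so the expected hitting time is h_s_4 = 3894/817.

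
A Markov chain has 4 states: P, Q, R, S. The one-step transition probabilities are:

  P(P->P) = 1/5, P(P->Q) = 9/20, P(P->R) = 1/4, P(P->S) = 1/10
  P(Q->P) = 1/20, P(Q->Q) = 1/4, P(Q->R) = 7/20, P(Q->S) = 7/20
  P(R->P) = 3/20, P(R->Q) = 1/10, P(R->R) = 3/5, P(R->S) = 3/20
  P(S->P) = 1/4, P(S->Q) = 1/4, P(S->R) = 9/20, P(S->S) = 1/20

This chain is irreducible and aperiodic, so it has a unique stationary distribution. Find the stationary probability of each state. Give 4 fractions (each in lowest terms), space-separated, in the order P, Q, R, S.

The stationary distribution satisfies pi = pi * P, i.e.:
  pi_P = 1/5*pi_P + 1/20*pi_Q + 3/20*pi_R + 1/4*pi_S
  pi_Q = 9/20*pi_P + 1/4*pi_Q + 1/10*pi_R + 1/4*pi_S
  pi_R = 1/4*pi_P + 7/20*pi_Q + 3/5*pi_R + 9/20*pi_S
  pi_S = 1/10*pi_P + 7/20*pi_Q + 3/20*pi_R + 1/20*pi_S
with normalization: pi_P + pi_Q + pi_R + pi_S = 1.

Using the first 3 balance equations plus normalization, the linear system A*pi = b is:
  [-4/5, 1/20, 3/20, 1/4] . pi = 0
  [9/20, -3/4, 1/10, 1/4] . pi = 0
  [1/4, 7/20, -2/5, 9/20] . pi = 0
  [1, 1, 1, 1] . pi = 1

Solving yields:
  pi_P = 183/1193
  pi_Q = 251/1193
  pi_R = 559/1193
  pi_S = 200/1193

Verification (pi * P):
  183/1193*1/5 + 251/1193*1/20 + 559/1193*3/20 + 200/1193*1/4 = 183/1193 = pi_P  (ok)
  183/1193*9/20 + 251/1193*1/4 + 559/1193*1/10 + 200/1193*1/4 = 251/1193 = pi_Q  (ok)
  183/1193*1/4 + 251/1193*7/20 + 559/1193*3/5 + 200/1193*9/20 = 559/1193 = pi_R  (ok)
  183/1193*1/10 + 251/1193*7/20 + 559/1193*3/20 + 200/1193*1/20 = 200/1193 = pi_S  (ok)

Answer: 183/1193 251/1193 559/1193 200/1193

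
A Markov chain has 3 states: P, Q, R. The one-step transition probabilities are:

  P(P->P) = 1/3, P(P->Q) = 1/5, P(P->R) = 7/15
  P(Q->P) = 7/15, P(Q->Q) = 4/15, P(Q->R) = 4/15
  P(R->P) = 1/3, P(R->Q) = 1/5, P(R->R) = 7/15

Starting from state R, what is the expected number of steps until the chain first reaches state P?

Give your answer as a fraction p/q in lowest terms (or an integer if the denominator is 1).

Let h_i = expected steps to first reach P from state i.
Boundary: h_P = 0.
First-step equations for the other states:
  h_Q = 1 + 7/15*h_P + 4/15*h_Q + 4/15*h_R
  h_R = 1 + 1/3*h_P + 1/5*h_Q + 7/15*h_R

Substituting h_P = 0 and rearranging gives the linear system (I - Q) h = 1:
  [11/15, -4/15] . (h_Q, h_R) = 1
  [-1/5, 8/15] . (h_Q, h_R) = 1

Solving yields:
  h_Q = 45/19
  h_R = 105/38

Starting state is R, so the expected hitting time is h_R = 105/38.

Answer: 105/38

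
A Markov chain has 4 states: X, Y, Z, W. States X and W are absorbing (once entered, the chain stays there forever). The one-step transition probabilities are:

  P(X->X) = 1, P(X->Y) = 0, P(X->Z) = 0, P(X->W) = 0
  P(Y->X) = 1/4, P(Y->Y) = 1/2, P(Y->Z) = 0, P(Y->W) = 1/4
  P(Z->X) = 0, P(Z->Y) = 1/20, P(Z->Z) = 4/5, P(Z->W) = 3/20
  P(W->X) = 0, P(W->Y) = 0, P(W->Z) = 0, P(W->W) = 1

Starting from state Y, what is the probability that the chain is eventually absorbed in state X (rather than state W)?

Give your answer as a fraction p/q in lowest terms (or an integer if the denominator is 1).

Let a_i = P(absorbed in X | start in state i).
Boundary conditions: a_X = 1, a_W = 0.
For each transient state i, a_i = sum_j P(i->j) * a_j:
  a_Y = 1/4*a_X + 1/2*a_Y + 0*a_Z + 1/4*a_W
  a_Z = 0*a_X + 1/20*a_Y + 4/5*a_Z + 3/20*a_W

Substituting a_X = 1 and a_W = 0, rearrange to (I - Q) a = r where r[i] = P(i -> X):
  [1/2, 0] . (a_Y, a_Z) = 1/4
  [-1/20, 1/5] . (a_Y, a_Z) = 0

Solving yields:
  a_Y = 1/2
  a_Z = 1/8

Starting state is Y, so the absorption probability is a_Y = 1/2.

Answer: 1/2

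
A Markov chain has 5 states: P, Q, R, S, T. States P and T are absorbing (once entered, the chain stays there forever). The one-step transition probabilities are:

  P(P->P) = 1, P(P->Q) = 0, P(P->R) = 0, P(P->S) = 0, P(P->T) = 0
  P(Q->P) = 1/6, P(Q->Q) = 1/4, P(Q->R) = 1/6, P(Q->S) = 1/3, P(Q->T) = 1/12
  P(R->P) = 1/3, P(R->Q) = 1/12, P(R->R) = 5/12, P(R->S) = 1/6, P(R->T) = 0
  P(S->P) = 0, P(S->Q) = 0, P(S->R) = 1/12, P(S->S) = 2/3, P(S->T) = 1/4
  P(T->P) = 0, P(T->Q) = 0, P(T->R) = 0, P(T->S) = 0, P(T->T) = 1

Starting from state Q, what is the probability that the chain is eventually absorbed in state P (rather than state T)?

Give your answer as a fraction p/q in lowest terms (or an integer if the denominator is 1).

Let a_i = P(absorbed in P | start in state i).
Boundary conditions: a_P = 1, a_T = 0.
For each transient state i, a_i = sum_j P(i->j) * a_j:
  a_Q = 1/6*a_P + 1/4*a_Q + 1/6*a_R + 1/3*a_S + 1/12*a_T
  a_R = 1/3*a_P + 1/12*a_Q + 5/12*a_R + 1/6*a_S + 0*a_T
  a_S = 0*a_P + 0*a_Q + 1/12*a_R + 2/3*a_S + 1/4*a_T

Substituting a_P = 1 and a_T = 0, rearrange to (I - Q) a = r where r[i] = P(i -> P):
  [3/4, -1/6, -1/3] . (a_Q, a_R, a_S) = 1/6
  [-1/12, 7/12, -1/6] . (a_Q, a_R, a_S) = 1/3
  [0, -1/12, 1/3] . (a_Q, a_R, a_S) = 0

Solving yields:
  a_Q = 50/111
  a_R = 76/111
  a_S = 19/111

Starting state is Q, so the absorption probability is a_Q = 50/111.

Answer: 50/111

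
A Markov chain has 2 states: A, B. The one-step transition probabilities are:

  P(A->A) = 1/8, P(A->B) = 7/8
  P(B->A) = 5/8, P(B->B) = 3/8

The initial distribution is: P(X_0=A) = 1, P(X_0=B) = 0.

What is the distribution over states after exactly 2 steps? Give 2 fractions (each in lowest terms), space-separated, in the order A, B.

Answer: 9/16 7/16

Derivation:
Propagating the distribution step by step (d_{t+1} = d_t * P):
d_0 = (A=1, B=0)
  d_1[A] = 1*1/8 + 0*5/8 = 1/8
  d_1[B] = 1*7/8 + 0*3/8 = 7/8
d_1 = (A=1/8, B=7/8)
  d_2[A] = 1/8*1/8 + 7/8*5/8 = 9/16
  d_2[B] = 1/8*7/8 + 7/8*3/8 = 7/16
d_2 = (A=9/16, B=7/16)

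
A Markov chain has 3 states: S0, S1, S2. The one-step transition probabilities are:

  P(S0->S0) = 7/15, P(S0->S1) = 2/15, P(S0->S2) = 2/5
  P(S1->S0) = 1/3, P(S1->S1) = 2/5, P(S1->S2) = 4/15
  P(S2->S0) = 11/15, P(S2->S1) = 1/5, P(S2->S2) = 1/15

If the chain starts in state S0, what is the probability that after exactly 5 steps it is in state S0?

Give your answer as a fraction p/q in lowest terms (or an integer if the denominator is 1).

Answer: 389359/759375

Derivation:
Computing P^5 by repeated multiplication:
P^1 =
  S0: [7/15, 2/15, 2/5]
  S1: [1/3, 2/5, 4/15]
  S2: [11/15, 1/5, 1/15]
P^2 =
  S0: [5/9, 44/225, 56/225]
  S1: [109/225, 58/225, 58/225]
  S2: [103/225, 43/225, 79/225]
P^3 =
  S0: [1711/3375, 682/3375, 982/3375]
  S1: [1691/3375, 148/675, 944/3375]
  S2: [361/675, 701/3375, 869/3375]
P^4 =
  S0: [26189/50625, 2092/10125, 13976/50625]
  S1: [25921/50625, 10654/50625, 562/2025]
  S2: [25699/50625, 10423/50625, 14503/50625]
P^5 =
  S0: [389359/759375, 157066/759375, 8518/30375]
  S1: [389267/759375, 157916/759375, 212192/759375]
  S2: [391541/759375, 31489/151875, 210389/759375]

(P^5)[S0 -> S0] = 389359/759375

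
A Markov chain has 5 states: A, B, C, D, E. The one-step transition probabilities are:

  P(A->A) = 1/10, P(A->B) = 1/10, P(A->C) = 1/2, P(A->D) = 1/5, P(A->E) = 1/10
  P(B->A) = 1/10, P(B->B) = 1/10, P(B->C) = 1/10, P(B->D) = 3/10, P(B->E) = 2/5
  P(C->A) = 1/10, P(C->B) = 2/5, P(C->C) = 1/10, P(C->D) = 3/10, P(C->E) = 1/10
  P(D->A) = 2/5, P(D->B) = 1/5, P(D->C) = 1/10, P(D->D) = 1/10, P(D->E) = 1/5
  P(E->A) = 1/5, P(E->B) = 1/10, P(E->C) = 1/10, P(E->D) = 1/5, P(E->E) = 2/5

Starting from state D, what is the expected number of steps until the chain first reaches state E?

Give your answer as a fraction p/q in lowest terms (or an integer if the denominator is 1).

Answer: 15560/3089

Derivation:
Let h_i = expected steps to first reach E from state i.
Boundary: h_E = 0.
First-step equations for the other states:
  h_A = 1 + 1/10*h_A + 1/10*h_B + 1/2*h_C + 1/5*h_D + 1/10*h_E
  h_B = 1 + 1/10*h_A + 1/10*h_B + 1/10*h_C + 3/10*h_D + 2/5*h_E
  h_C = 1 + 1/10*h_A + 2/5*h_B + 1/10*h_C + 3/10*h_D + 1/10*h_E
  h_D = 1 + 2/5*h_A + 1/5*h_B + 1/10*h_C + 1/10*h_D + 1/5*h_E

Substituting h_E = 0 and rearranging gives the linear system (I - Q) h = 1:
  [9/10, -1/10, -1/2, -1/5] . (h_A, h_B, h_C, h_D) = 1
  [-1/10, 9/10, -1/10, -3/10] . (h_A, h_B, h_C, h_D) = 1
  [-1/10, -2/5, 9/10, -3/10] . (h_A, h_B, h_C, h_D) = 1
  [-2/5, -1/5, -1/10, 9/10] . (h_A, h_B, h_C, h_D) = 1

Solving yields:
  h_A = 17140/3089
  h_B = 12300/3089
  h_C = 15990/3089
  h_D = 15560/3089

Starting state is D, so the expected hitting time is h_D = 15560/3089.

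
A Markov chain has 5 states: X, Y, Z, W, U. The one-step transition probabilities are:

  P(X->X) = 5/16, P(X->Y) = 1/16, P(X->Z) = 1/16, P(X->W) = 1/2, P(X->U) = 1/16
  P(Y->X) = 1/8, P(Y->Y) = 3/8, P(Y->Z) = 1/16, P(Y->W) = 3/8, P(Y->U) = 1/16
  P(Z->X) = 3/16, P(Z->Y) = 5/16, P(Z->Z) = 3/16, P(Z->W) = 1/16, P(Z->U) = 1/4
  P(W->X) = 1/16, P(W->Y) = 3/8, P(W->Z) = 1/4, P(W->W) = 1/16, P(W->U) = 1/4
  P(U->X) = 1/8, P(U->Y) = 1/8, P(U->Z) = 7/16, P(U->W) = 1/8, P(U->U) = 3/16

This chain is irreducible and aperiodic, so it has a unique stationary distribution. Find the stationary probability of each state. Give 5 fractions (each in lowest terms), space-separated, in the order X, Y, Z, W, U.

The stationary distribution satisfies pi = pi * P, i.e.:
  pi_X = 5/16*pi_X + 1/8*pi_Y + 3/16*pi_Z + 1/16*pi_W + 1/8*pi_U
  pi_Y = 1/16*pi_X + 3/8*pi_Y + 5/16*pi_Z + 3/8*pi_W + 1/8*pi_U
  pi_Z = 1/16*pi_X + 1/16*pi_Y + 3/16*pi_Z + 1/4*pi_W + 7/16*pi_U
  pi_W = 1/2*pi_X + 3/8*pi_Y + 1/16*pi_Z + 1/16*pi_W + 1/8*pi_U
  pi_U = 1/16*pi_X + 1/16*pi_Y + 1/4*pi_Z + 1/4*pi_W + 3/16*pi_U
with normalization: pi_X + pi_Y + pi_Z + pi_W + pi_U = 1.

Using the first 4 balance equations plus normalization, the linear system A*pi = b is:
  [-11/16, 1/8, 3/16, 1/16, 1/8] . pi = 0
  [1/16, -5/8, 5/16, 3/8, 1/8] . pi = 0
  [1/16, 1/16, -13/16, 1/4, 7/16] . pi = 0
  [1/2, 3/8, 1/16, -15/16, 1/8] . pi = 0
  [1, 1, 1, 1, 1] . pi = 1

Solving yields:
  pi_X = 4182/27691
  pi_Y = 15289/55382
  pi_Z = 5210/27691
  pi_W = 6226/27691
  pi_U = 8857/55382

Verification (pi * P):
  4182/27691*5/16 + 15289/55382*1/8 + 5210/27691*3/16 + 6226/27691*1/16 + 8857/55382*1/8 = 4182/27691 = pi_X  (ok)
  4182/27691*1/16 + 15289/55382*3/8 + 5210/27691*5/16 + 6226/27691*3/8 + 8857/55382*1/8 = 15289/55382 = pi_Y  (ok)
  4182/27691*1/16 + 15289/55382*1/16 + 5210/27691*3/16 + 6226/27691*1/4 + 8857/55382*7/16 = 5210/27691 = pi_Z  (ok)
  4182/27691*1/2 + 15289/55382*3/8 + 5210/27691*1/16 + 6226/27691*1/16 + 8857/55382*1/8 = 6226/27691 = pi_W  (ok)
  4182/27691*1/16 + 15289/55382*1/16 + 5210/27691*1/4 + 6226/27691*1/4 + 8857/55382*3/16 = 8857/55382 = pi_U  (ok)

Answer: 4182/27691 15289/55382 5210/27691 6226/27691 8857/55382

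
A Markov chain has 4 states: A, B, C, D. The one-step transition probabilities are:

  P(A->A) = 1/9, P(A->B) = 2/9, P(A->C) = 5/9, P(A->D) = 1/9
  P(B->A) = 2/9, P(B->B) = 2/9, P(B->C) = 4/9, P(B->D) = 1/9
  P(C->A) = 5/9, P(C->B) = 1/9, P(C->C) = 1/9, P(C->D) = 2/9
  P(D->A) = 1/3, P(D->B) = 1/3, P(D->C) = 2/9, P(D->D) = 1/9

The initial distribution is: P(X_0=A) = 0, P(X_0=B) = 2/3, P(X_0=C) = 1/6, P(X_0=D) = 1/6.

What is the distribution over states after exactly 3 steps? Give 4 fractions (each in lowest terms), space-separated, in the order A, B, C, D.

Answer: 686/2187 442/2187 1471/4374 647/4374

Derivation:
Propagating the distribution step by step (d_{t+1} = d_t * P):
d_0 = (A=0, B=2/3, C=1/6, D=1/6)
  d_1[A] = 0*1/9 + 2/3*2/9 + 1/6*5/9 + 1/6*1/3 = 8/27
  d_1[B] = 0*2/9 + 2/3*2/9 + 1/6*1/9 + 1/6*1/3 = 2/9
  d_1[C] = 0*5/9 + 2/3*4/9 + 1/6*1/9 + 1/6*2/9 = 19/54
  d_1[D] = 0*1/9 + 2/3*1/9 + 1/6*2/9 + 1/6*1/9 = 7/54
d_1 = (A=8/27, B=2/9, C=19/54, D=7/54)
  d_2[A] = 8/27*1/9 + 2/9*2/9 + 19/54*5/9 + 7/54*1/3 = 26/81
  d_2[B] = 8/27*2/9 + 2/9*2/9 + 19/54*1/9 + 7/54*1/3 = 16/81
  d_2[C] = 8/27*5/9 + 2/9*4/9 + 19/54*1/9 + 7/54*2/9 = 161/486
  d_2[D] = 8/27*1/9 + 2/9*1/9 + 19/54*2/9 + 7/54*1/9 = 73/486
d_2 = (A=26/81, B=16/81, C=161/486, D=73/486)
  d_3[A] = 26/81*1/9 + 16/81*2/9 + 161/486*5/9 + 73/486*1/3 = 686/2187
  d_3[B] = 26/81*2/9 + 16/81*2/9 + 161/486*1/9 + 73/486*1/3 = 442/2187
  d_3[C] = 26/81*5/9 + 16/81*4/9 + 161/486*1/9 + 73/486*2/9 = 1471/4374
  d_3[D] = 26/81*1/9 + 16/81*1/9 + 161/486*2/9 + 73/486*1/9 = 647/4374
d_3 = (A=686/2187, B=442/2187, C=1471/4374, D=647/4374)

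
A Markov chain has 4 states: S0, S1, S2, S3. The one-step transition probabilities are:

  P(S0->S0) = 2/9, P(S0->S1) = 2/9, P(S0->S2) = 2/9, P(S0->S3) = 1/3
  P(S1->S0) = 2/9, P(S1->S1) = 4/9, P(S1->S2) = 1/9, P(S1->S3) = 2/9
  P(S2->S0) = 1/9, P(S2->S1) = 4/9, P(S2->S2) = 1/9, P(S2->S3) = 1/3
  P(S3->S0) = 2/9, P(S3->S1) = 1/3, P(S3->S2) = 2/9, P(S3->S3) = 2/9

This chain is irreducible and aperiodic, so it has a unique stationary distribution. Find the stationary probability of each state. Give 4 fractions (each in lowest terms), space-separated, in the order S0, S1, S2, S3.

Answer: 149/730 27/73 119/730 96/365

Derivation:
The stationary distribution satisfies pi = pi * P, i.e.:
  pi_S0 = 2/9*pi_S0 + 2/9*pi_S1 + 1/9*pi_S2 + 2/9*pi_S3
  pi_S1 = 2/9*pi_S0 + 4/9*pi_S1 + 4/9*pi_S2 + 1/3*pi_S3
  pi_S2 = 2/9*pi_S0 + 1/9*pi_S1 + 1/9*pi_S2 + 2/9*pi_S3
  pi_S3 = 1/3*pi_S0 + 2/9*pi_S1 + 1/3*pi_S2 + 2/9*pi_S3
with normalization: pi_S0 + pi_S1 + pi_S2 + pi_S3 = 1.

Using the first 3 balance equations plus normalization, the linear system A*pi = b is:
  [-7/9, 2/9, 1/9, 2/9] . pi = 0
  [2/9, -5/9, 4/9, 1/3] . pi = 0
  [2/9, 1/9, -8/9, 2/9] . pi = 0
  [1, 1, 1, 1] . pi = 1

Solving yields:
  pi_S0 = 149/730
  pi_S1 = 27/73
  pi_S2 = 119/730
  pi_S3 = 96/365

Verification (pi * P):
  149/730*2/9 + 27/73*2/9 + 119/730*1/9 + 96/365*2/9 = 149/730 = pi_S0  (ok)
  149/730*2/9 + 27/73*4/9 + 119/730*4/9 + 96/365*1/3 = 27/73 = pi_S1  (ok)
  149/730*2/9 + 27/73*1/9 + 119/730*1/9 + 96/365*2/9 = 119/730 = pi_S2  (ok)
  149/730*1/3 + 27/73*2/9 + 119/730*1/3 + 96/365*2/9 = 96/365 = pi_S3  (ok)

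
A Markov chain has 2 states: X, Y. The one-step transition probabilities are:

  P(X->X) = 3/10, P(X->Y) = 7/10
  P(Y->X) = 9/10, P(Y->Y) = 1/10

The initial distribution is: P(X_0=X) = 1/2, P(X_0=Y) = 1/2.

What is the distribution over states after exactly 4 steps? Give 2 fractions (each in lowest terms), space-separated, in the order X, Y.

Propagating the distribution step by step (d_{t+1} = d_t * P):
d_0 = (X=1/2, Y=1/2)
  d_1[X] = 1/2*3/10 + 1/2*9/10 = 3/5
  d_1[Y] = 1/2*7/10 + 1/2*1/10 = 2/5
d_1 = (X=3/5, Y=2/5)
  d_2[X] = 3/5*3/10 + 2/5*9/10 = 27/50
  d_2[Y] = 3/5*7/10 + 2/5*1/10 = 23/50
d_2 = (X=27/50, Y=23/50)
  d_3[X] = 27/50*3/10 + 23/50*9/10 = 72/125
  d_3[Y] = 27/50*7/10 + 23/50*1/10 = 53/125
d_3 = (X=72/125, Y=53/125)
  d_4[X] = 72/125*3/10 + 53/125*9/10 = 693/1250
  d_4[Y] = 72/125*7/10 + 53/125*1/10 = 557/1250
d_4 = (X=693/1250, Y=557/1250)

Answer: 693/1250 557/1250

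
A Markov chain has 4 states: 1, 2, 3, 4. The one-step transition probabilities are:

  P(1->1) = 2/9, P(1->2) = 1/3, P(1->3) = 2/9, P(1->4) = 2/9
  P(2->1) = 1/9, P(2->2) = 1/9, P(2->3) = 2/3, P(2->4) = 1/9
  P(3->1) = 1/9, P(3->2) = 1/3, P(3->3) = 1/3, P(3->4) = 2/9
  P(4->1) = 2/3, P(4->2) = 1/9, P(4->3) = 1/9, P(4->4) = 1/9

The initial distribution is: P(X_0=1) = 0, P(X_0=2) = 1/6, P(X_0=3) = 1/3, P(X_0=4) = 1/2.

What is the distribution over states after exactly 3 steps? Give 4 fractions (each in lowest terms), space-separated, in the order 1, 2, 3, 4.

Answer: 1051/4374 19/81 1541/4374 14/81

Derivation:
Propagating the distribution step by step (d_{t+1} = d_t * P):
d_0 = (1=0, 2=1/6, 3=1/3, 4=1/2)
  d_1[1] = 0*2/9 + 1/6*1/9 + 1/3*1/9 + 1/2*2/3 = 7/18
  d_1[2] = 0*1/3 + 1/6*1/9 + 1/3*1/3 + 1/2*1/9 = 5/27
  d_1[3] = 0*2/9 + 1/6*2/3 + 1/3*1/3 + 1/2*1/9 = 5/18
  d_1[4] = 0*2/9 + 1/6*1/9 + 1/3*2/9 + 1/2*1/9 = 4/27
d_1 = (1=7/18, 2=5/27, 3=5/18, 4=4/27)
  d_2[1] = 7/18*2/9 + 5/27*1/9 + 5/18*1/9 + 4/27*2/3 = 115/486
  d_2[2] = 7/18*1/3 + 5/27*1/9 + 5/18*1/3 + 4/27*1/9 = 7/27
  d_2[3] = 7/18*2/9 + 5/27*2/3 + 5/18*1/3 + 4/27*1/9 = 155/486
  d_2[4] = 7/18*2/9 + 5/27*1/9 + 5/18*2/9 + 4/27*1/9 = 5/27
d_2 = (1=115/486, 2=7/27, 3=155/486, 4=5/27)
  d_3[1] = 115/486*2/9 + 7/27*1/9 + 155/486*1/9 + 5/27*2/3 = 1051/4374
  d_3[2] = 115/486*1/3 + 7/27*1/9 + 155/486*1/3 + 5/27*1/9 = 19/81
  d_3[3] = 115/486*2/9 + 7/27*2/3 + 155/486*1/3 + 5/27*1/9 = 1541/4374
  d_3[4] = 115/486*2/9 + 7/27*1/9 + 155/486*2/9 + 5/27*1/9 = 14/81
d_3 = (1=1051/4374, 2=19/81, 3=1541/4374, 4=14/81)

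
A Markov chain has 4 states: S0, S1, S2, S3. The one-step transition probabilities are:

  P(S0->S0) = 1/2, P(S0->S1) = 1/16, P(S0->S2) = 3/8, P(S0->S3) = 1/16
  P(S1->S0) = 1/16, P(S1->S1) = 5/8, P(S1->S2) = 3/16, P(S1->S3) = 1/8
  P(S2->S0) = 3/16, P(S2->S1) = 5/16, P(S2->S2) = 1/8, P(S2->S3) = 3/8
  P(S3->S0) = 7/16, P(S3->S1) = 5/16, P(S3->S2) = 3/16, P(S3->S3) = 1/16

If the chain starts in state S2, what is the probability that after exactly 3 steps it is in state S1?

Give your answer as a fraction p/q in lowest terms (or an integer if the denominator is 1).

Answer: 1437/4096

Derivation:
Computing P^3 by repeated multiplication:
P^1 =
  S0: [1/2, 1/16, 3/8, 1/16]
  S1: [1/16, 5/8, 3/16, 1/8]
  S2: [3/16, 5/16, 1/8, 3/8]
  S3: [7/16, 5/16, 3/16, 1/16]
P^2 =
  S0: [45/128, 53/256, 33/128, 47/256]
  S1: [41/256, 63/128, 3/16, 41/256]
  S2: [77/256, 93/256, 55/256, 31/256]
  S3: [77/256, 77/256, 33/128, 9/64]
P^3 =
  S0: [325/1024, 1185/4096, 243/1024, 639/4096]
  S1: [885/4096, 873/2048, 843/4096, 311/2048]
  S2: [1091/4096, 1437/4096, 59/256, 39/256]
  S3: [1143/4096, 1357/4096, 933/4096, 663/4096]

(P^3)[S2 -> S1] = 1437/4096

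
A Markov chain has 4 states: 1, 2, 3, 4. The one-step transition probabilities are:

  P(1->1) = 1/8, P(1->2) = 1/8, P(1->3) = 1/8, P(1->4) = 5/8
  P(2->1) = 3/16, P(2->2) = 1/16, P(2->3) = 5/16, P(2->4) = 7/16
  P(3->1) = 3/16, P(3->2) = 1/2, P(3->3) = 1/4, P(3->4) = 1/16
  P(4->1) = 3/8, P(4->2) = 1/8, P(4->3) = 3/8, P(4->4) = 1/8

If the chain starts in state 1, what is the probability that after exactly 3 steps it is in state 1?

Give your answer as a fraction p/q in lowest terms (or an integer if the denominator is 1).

Answer: 215/1024

Derivation:
Computing P^3 by repeated multiplication:
P^1 =
  1: [1/8, 1/8, 1/8, 5/8]
  2: [3/16, 1/16, 5/16, 7/16]
  3: [3/16, 1/2, 1/4, 1/16]
  4: [3/8, 1/8, 3/8, 1/8]
P^2 =
  1: [19/64, 21/128, 41/128, 7/32]
  2: [33/128, 61/256, 73/256, 7/32]
  3: [3/16, 3/16, 17/64, 23/64]
  4: [3/16, 33/128, 29/128, 21/64]
P^3 =
  1: [215/1024, 481/2048, 513/2048, 39/128]
  2: [435/2048, 889/4096, 1065/4096, 159/512]
  3: [249/1024, 109/512, 145/512, 267/1024]
  4: [243/1024, 397/2048, 581/2048, 73/256]

(P^3)[1 -> 1] = 215/1024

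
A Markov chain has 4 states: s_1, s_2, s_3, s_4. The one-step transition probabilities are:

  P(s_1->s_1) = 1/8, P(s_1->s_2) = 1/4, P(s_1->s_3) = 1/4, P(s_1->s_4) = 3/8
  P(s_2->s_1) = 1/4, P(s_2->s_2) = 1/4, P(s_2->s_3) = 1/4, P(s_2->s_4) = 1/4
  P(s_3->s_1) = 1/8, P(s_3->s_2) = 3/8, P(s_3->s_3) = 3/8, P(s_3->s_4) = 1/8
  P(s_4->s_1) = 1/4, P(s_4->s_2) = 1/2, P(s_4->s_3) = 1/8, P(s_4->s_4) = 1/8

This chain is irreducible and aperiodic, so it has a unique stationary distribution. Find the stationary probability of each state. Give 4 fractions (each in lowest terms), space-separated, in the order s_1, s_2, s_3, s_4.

Answer: 108/557 187/557 142/557 120/557

Derivation:
The stationary distribution satisfies pi = pi * P, i.e.:
  pi_s_1 = 1/8*pi_s_1 + 1/4*pi_s_2 + 1/8*pi_s_3 + 1/4*pi_s_4
  pi_s_2 = 1/4*pi_s_1 + 1/4*pi_s_2 + 3/8*pi_s_3 + 1/2*pi_s_4
  pi_s_3 = 1/4*pi_s_1 + 1/4*pi_s_2 + 3/8*pi_s_3 + 1/8*pi_s_4
  pi_s_4 = 3/8*pi_s_1 + 1/4*pi_s_2 + 1/8*pi_s_3 + 1/8*pi_s_4
with normalization: pi_s_1 + pi_s_2 + pi_s_3 + pi_s_4 = 1.

Using the first 3 balance equations plus normalization, the linear system A*pi = b is:
  [-7/8, 1/4, 1/8, 1/4] . pi = 0
  [1/4, -3/4, 3/8, 1/2] . pi = 0
  [1/4, 1/4, -5/8, 1/8] . pi = 0
  [1, 1, 1, 1] . pi = 1

Solving yields:
  pi_s_1 = 108/557
  pi_s_2 = 187/557
  pi_s_3 = 142/557
  pi_s_4 = 120/557

Verification (pi * P):
  108/557*1/8 + 187/557*1/4 + 142/557*1/8 + 120/557*1/4 = 108/557 = pi_s_1  (ok)
  108/557*1/4 + 187/557*1/4 + 142/557*3/8 + 120/557*1/2 = 187/557 = pi_s_2  (ok)
  108/557*1/4 + 187/557*1/4 + 142/557*3/8 + 120/557*1/8 = 142/557 = pi_s_3  (ok)
  108/557*3/8 + 187/557*1/4 + 142/557*1/8 + 120/557*1/8 = 120/557 = pi_s_4  (ok)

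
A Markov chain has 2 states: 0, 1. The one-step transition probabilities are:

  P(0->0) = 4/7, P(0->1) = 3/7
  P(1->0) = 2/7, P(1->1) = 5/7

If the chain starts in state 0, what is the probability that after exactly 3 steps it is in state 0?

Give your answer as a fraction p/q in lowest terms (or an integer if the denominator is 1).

Computing P^3 by repeated multiplication:
P^1 =
  0: [4/7, 3/7]
  1: [2/7, 5/7]
P^2 =
  0: [22/49, 27/49]
  1: [18/49, 31/49]
P^3 =
  0: [142/343, 201/343]
  1: [134/343, 209/343]

(P^3)[0 -> 0] = 142/343

Answer: 142/343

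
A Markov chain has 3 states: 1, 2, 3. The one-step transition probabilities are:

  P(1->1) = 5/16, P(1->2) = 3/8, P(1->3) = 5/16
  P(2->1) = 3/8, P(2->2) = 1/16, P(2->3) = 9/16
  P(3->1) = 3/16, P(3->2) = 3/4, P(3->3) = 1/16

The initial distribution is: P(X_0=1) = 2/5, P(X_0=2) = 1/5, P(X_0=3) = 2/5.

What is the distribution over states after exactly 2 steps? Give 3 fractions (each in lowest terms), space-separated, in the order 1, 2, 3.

Propagating the distribution step by step (d_{t+1} = d_t * P):
d_0 = (1=2/5, 2=1/5, 3=2/5)
  d_1[1] = 2/5*5/16 + 1/5*3/8 + 2/5*3/16 = 11/40
  d_1[2] = 2/5*3/8 + 1/5*1/16 + 2/5*3/4 = 37/80
  d_1[3] = 2/5*5/16 + 1/5*9/16 + 2/5*1/16 = 21/80
d_1 = (1=11/40, 2=37/80, 3=21/80)
  d_2[1] = 11/40*5/16 + 37/80*3/8 + 21/80*3/16 = 79/256
  d_2[2] = 11/40*3/8 + 37/80*1/16 + 21/80*3/4 = 421/1280
  d_2[3] = 11/40*5/16 + 37/80*9/16 + 21/80*1/16 = 29/80
d_2 = (1=79/256, 2=421/1280, 3=29/80)

Answer: 79/256 421/1280 29/80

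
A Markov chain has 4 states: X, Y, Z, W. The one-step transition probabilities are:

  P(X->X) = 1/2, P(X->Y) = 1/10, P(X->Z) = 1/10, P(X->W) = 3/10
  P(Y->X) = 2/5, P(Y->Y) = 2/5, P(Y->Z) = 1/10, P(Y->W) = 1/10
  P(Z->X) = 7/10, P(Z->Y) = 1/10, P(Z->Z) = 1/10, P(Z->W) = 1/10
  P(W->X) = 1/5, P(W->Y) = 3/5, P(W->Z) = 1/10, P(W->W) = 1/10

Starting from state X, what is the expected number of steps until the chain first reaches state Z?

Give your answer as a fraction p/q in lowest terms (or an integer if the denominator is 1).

Let h_i = expected steps to first reach Z from state i.
Boundary: h_Z = 0.
First-step equations for the other states:
  h_X = 1 + 1/2*h_X + 1/10*h_Y + 1/10*h_Z + 3/10*h_W
  h_Y = 1 + 2/5*h_X + 2/5*h_Y + 1/10*h_Z + 1/10*h_W
  h_W = 1 + 1/5*h_X + 3/5*h_Y + 1/10*h_Z + 1/10*h_W

Substituting h_Z = 0 and rearranging gives the linear system (I - Q) h = 1:
  [1/2, -1/10, -3/10] . (h_X, h_Y, h_W) = 1
  [-2/5, 3/5, -1/10] . (h_X, h_Y, h_W) = 1
  [-1/5, -3/5, 9/10] . (h_X, h_Y, h_W) = 1

Solving yields:
  h_X = 10
  h_Y = 10
  h_W = 10

Starting state is X, so the expected hitting time is h_X = 10.

Answer: 10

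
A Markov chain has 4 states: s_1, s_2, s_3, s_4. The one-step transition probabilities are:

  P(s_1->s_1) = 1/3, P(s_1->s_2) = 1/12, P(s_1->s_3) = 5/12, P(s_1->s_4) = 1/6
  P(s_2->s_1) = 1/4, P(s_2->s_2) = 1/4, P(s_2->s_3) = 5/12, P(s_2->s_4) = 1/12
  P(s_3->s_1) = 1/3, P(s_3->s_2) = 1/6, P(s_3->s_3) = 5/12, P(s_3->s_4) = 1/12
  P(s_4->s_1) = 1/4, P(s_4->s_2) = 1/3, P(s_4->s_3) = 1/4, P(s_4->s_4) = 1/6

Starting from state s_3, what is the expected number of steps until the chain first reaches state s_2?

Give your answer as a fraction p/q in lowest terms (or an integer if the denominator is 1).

Answer: 532/85

Derivation:
Let h_i = expected steps to first reach s_2 from state i.
Boundary: h_s_2 = 0.
First-step equations for the other states:
  h_s_1 = 1 + 1/3*h_s_1 + 1/12*h_s_2 + 5/12*h_s_3 + 1/6*h_s_4
  h_s_3 = 1 + 1/3*h_s_1 + 1/6*h_s_2 + 5/12*h_s_3 + 1/12*h_s_4
  h_s_4 = 1 + 1/4*h_s_1 + 1/3*h_s_2 + 1/4*h_s_3 + 1/6*h_s_4

Substituting h_s_2 = 0 and rearranging gives the linear system (I - Q) h = 1:
  [2/3, -5/12, -1/6] . (h_s_1, h_s_3, h_s_4) = 1
  [-1/3, 7/12, -1/12] . (h_s_1, h_s_3, h_s_4) = 1
  [-1/4, -1/4, 5/6] . (h_s_1, h_s_3, h_s_4) = 1

Solving yields:
  h_s_1 = 568/85
  h_s_3 = 532/85
  h_s_4 = 432/85

Starting state is s_3, so the expected hitting time is h_s_3 = 532/85.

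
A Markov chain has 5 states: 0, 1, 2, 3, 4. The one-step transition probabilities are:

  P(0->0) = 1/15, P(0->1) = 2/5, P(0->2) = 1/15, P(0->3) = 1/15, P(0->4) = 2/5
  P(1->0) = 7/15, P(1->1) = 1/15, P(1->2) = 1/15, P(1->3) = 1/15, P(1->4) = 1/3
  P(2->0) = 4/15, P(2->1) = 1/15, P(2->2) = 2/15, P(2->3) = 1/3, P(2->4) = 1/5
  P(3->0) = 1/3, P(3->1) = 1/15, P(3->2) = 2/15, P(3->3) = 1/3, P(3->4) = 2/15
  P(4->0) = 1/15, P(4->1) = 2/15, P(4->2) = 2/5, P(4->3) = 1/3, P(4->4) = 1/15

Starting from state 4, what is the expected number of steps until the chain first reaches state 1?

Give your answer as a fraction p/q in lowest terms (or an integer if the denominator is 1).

Let h_i = expected steps to first reach 1 from state i.
Boundary: h_1 = 0.
First-step equations for the other states:
  h_0 = 1 + 1/15*h_0 + 2/5*h_1 + 1/15*h_2 + 1/15*h_3 + 2/5*h_4
  h_2 = 1 + 4/15*h_0 + 1/15*h_1 + 2/15*h_2 + 1/3*h_3 + 1/5*h_4
  h_3 = 1 + 1/3*h_0 + 1/15*h_1 + 2/15*h_2 + 1/3*h_3 + 2/15*h_4
  h_4 = 1 + 1/15*h_0 + 2/15*h_1 + 2/5*h_2 + 1/3*h_3 + 1/15*h_4

Substituting h_1 = 0 and rearranging gives the linear system (I - Q) h = 1:
  [14/15, -1/15, -1/15, -2/5] . (h_0, h_2, h_3, h_4) = 1
  [-4/15, 13/15, -1/3, -1/5] . (h_0, h_2, h_3, h_4) = 1
  [-1/3, -2/15, 2/3, -2/15] . (h_0, h_2, h_3, h_4) = 1
  [-1/15, -2/5, -1/3, 14/15] . (h_0, h_2, h_3, h_4) = 1

Solving yields:
  h_0 = 52215/10673
  h_2 = 72075/10673
  h_3 = 70800/10673
  h_4 = 71340/10673

Starting state is 4, so the expected hitting time is h_4 = 71340/10673.

Answer: 71340/10673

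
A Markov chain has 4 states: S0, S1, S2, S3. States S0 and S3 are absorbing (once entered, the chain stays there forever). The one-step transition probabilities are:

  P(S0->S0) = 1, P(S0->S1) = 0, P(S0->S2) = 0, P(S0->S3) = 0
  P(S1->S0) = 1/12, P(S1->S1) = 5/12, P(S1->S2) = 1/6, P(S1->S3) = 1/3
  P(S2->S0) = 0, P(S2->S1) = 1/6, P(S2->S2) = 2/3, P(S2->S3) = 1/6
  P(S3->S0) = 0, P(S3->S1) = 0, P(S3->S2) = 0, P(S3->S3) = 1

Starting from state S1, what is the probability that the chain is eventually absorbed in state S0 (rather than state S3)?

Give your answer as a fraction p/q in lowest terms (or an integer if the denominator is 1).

Let a_i = P(absorbed in S0 | start in state i).
Boundary conditions: a_S0 = 1, a_S3 = 0.
For each transient state i, a_i = sum_j P(i->j) * a_j:
  a_S1 = 1/12*a_S0 + 5/12*a_S1 + 1/6*a_S2 + 1/3*a_S3
  a_S2 = 0*a_S0 + 1/6*a_S1 + 2/3*a_S2 + 1/6*a_S3

Substituting a_S0 = 1 and a_S3 = 0, rearrange to (I - Q) a = r where r[i] = P(i -> S0):
  [7/12, -1/6] . (a_S1, a_S2) = 1/12
  [-1/6, 1/3] . (a_S1, a_S2) = 0

Solving yields:
  a_S1 = 1/6
  a_S2 = 1/12

Starting state is S1, so the absorption probability is a_S1 = 1/6.

Answer: 1/6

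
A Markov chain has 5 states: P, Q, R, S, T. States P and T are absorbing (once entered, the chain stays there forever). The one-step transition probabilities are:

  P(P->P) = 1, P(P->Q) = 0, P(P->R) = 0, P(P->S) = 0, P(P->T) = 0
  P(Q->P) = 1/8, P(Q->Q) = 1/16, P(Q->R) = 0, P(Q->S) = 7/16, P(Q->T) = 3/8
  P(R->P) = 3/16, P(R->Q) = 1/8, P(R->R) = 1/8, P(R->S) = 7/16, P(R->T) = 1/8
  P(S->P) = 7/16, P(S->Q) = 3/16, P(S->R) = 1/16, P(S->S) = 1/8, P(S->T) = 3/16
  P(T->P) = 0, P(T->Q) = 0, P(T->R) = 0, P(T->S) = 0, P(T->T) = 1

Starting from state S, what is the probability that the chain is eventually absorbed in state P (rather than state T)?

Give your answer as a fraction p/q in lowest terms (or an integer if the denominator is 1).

Let a_i = P(absorbed in P | start in state i).
Boundary conditions: a_P = 1, a_T = 0.
For each transient state i, a_i = sum_j P(i->j) * a_j:
  a_Q = 1/8*a_P + 1/16*a_Q + 0*a_R + 7/16*a_S + 3/8*a_T
  a_R = 3/16*a_P + 1/8*a_Q + 1/8*a_R + 7/16*a_S + 1/8*a_T
  a_S = 7/16*a_P + 3/16*a_Q + 1/16*a_R + 1/8*a_S + 3/16*a_T

Substituting a_P = 1 and a_T = 0, rearrange to (I - Q) a = r where r[i] = P(i -> P):
  [15/16, 0, -7/16] . (a_Q, a_R, a_S) = 1/8
  [-1/8, 7/8, -7/16] . (a_Q, a_R, a_S) = 3/16
  [-3/16, -1/16, 7/8] . (a_Q, a_R, a_S) = 7/16

Solving yields:
  a_Q = 155/361
  a_R = 214/361
  a_S = 229/361

Starting state is S, so the absorption probability is a_S = 229/361.

Answer: 229/361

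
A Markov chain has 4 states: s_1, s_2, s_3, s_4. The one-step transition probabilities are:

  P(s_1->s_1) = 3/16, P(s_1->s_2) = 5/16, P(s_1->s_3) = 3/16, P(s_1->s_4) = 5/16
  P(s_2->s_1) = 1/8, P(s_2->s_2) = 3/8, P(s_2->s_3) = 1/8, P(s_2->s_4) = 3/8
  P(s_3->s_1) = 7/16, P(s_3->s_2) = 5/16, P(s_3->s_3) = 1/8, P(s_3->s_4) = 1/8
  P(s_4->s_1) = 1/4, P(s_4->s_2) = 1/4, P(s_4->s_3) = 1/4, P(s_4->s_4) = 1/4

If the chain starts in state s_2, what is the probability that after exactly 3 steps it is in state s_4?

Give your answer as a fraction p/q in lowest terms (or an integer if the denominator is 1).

Answer: 287/1024

Derivation:
Computing P^3 by repeated multiplication:
P^1 =
  s_1: [3/16, 5/16, 3/16, 5/16]
  s_2: [1/8, 3/8, 1/8, 3/8]
  s_3: [7/16, 5/16, 1/8, 1/8]
  s_4: [1/4, 1/4, 1/4, 1/4]
P^2 =
  s_1: [15/64, 5/16, 45/256, 71/256]
  s_2: [7/32, 5/16, 23/128, 37/128]
  s_3: [53/256, 83/256, 43/256, 77/256]
  s_4: [1/4, 5/16, 11/64, 17/64]
P^3 =
  s_1: [939/4096, 1289/4096, 357/2048, 577/2048]
  s_2: [473/2048, 643/2048, 179/1024, 287/1024]
  s_3: [467/2048, 643/2048, 719/4096, 1157/4096]
  s_4: [233/1024, 323/1024, 89/512, 145/512]

(P^3)[s_2 -> s_4] = 287/1024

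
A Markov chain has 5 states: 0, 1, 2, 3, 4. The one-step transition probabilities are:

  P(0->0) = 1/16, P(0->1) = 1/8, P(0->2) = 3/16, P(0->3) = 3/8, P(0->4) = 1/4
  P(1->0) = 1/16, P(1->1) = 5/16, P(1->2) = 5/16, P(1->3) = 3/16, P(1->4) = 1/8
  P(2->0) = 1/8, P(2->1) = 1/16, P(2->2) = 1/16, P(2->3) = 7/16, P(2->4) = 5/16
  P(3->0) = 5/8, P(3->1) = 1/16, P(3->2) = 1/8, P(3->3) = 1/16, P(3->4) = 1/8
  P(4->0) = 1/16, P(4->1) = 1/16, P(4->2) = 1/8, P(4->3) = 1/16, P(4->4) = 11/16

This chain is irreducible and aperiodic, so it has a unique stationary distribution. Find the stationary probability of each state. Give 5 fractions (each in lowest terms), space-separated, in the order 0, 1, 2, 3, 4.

Answer: 304/1737 2041/20844 1009/6948 3833/20844 2765/6948

Derivation:
The stationary distribution satisfies pi = pi * P, i.e.:
  pi_0 = 1/16*pi_0 + 1/16*pi_1 + 1/8*pi_2 + 5/8*pi_3 + 1/16*pi_4
  pi_1 = 1/8*pi_0 + 5/16*pi_1 + 1/16*pi_2 + 1/16*pi_3 + 1/16*pi_4
  pi_2 = 3/16*pi_0 + 5/16*pi_1 + 1/16*pi_2 + 1/8*pi_3 + 1/8*pi_4
  pi_3 = 3/8*pi_0 + 3/16*pi_1 + 7/16*pi_2 + 1/16*pi_3 + 1/16*pi_4
  pi_4 = 1/4*pi_0 + 1/8*pi_1 + 5/16*pi_2 + 1/8*pi_3 + 11/16*pi_4
with normalization: pi_0 + pi_1 + pi_2 + pi_3 + pi_4 = 1.

Using the first 4 balance equations plus normalization, the linear system A*pi = b is:
  [-15/16, 1/16, 1/8, 5/8, 1/16] . pi = 0
  [1/8, -11/16, 1/16, 1/16, 1/16] . pi = 0
  [3/16, 5/16, -15/16, 1/8, 1/8] . pi = 0
  [3/8, 3/16, 7/16, -15/16, 1/16] . pi = 0
  [1, 1, 1, 1, 1] . pi = 1

Solving yields:
  pi_0 = 304/1737
  pi_1 = 2041/20844
  pi_2 = 1009/6948
  pi_3 = 3833/20844
  pi_4 = 2765/6948

Verification (pi * P):
  304/1737*1/16 + 2041/20844*1/16 + 1009/6948*1/8 + 3833/20844*5/8 + 2765/6948*1/16 = 304/1737 = pi_0  (ok)
  304/1737*1/8 + 2041/20844*5/16 + 1009/6948*1/16 + 3833/20844*1/16 + 2765/6948*1/16 = 2041/20844 = pi_1  (ok)
  304/1737*3/16 + 2041/20844*5/16 + 1009/6948*1/16 + 3833/20844*1/8 + 2765/6948*1/8 = 1009/6948 = pi_2  (ok)
  304/1737*3/8 + 2041/20844*3/16 + 1009/6948*7/16 + 3833/20844*1/16 + 2765/6948*1/16 = 3833/20844 = pi_3  (ok)
  304/1737*1/4 + 2041/20844*1/8 + 1009/6948*5/16 + 3833/20844*1/8 + 2765/6948*11/16 = 2765/6948 = pi_4  (ok)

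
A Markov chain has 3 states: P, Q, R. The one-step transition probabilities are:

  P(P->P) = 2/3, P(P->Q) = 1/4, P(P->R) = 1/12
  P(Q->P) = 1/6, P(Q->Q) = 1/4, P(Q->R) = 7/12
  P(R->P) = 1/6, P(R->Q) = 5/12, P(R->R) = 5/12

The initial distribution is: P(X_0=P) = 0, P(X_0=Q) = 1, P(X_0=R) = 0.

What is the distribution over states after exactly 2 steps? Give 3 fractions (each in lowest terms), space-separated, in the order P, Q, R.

Answer: 1/4 25/72 29/72

Derivation:
Propagating the distribution step by step (d_{t+1} = d_t * P):
d_0 = (P=0, Q=1, R=0)
  d_1[P] = 0*2/3 + 1*1/6 + 0*1/6 = 1/6
  d_1[Q] = 0*1/4 + 1*1/4 + 0*5/12 = 1/4
  d_1[R] = 0*1/12 + 1*7/12 + 0*5/12 = 7/12
d_1 = (P=1/6, Q=1/4, R=7/12)
  d_2[P] = 1/6*2/3 + 1/4*1/6 + 7/12*1/6 = 1/4
  d_2[Q] = 1/6*1/4 + 1/4*1/4 + 7/12*5/12 = 25/72
  d_2[R] = 1/6*1/12 + 1/4*7/12 + 7/12*5/12 = 29/72
d_2 = (P=1/4, Q=25/72, R=29/72)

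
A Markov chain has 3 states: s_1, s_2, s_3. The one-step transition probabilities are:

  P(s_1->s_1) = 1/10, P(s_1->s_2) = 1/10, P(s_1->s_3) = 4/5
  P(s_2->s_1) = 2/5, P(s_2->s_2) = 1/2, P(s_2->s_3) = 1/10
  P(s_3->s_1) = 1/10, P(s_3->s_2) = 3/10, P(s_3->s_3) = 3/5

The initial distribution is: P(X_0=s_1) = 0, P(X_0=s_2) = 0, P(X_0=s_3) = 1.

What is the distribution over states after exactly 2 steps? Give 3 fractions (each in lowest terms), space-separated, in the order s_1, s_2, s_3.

Propagating the distribution step by step (d_{t+1} = d_t * P):
d_0 = (s_1=0, s_2=0, s_3=1)
  d_1[s_1] = 0*1/10 + 0*2/5 + 1*1/10 = 1/10
  d_1[s_2] = 0*1/10 + 0*1/2 + 1*3/10 = 3/10
  d_1[s_3] = 0*4/5 + 0*1/10 + 1*3/5 = 3/5
d_1 = (s_1=1/10, s_2=3/10, s_3=3/5)
  d_2[s_1] = 1/10*1/10 + 3/10*2/5 + 3/5*1/10 = 19/100
  d_2[s_2] = 1/10*1/10 + 3/10*1/2 + 3/5*3/10 = 17/50
  d_2[s_3] = 1/10*4/5 + 3/10*1/10 + 3/5*3/5 = 47/100
d_2 = (s_1=19/100, s_2=17/50, s_3=47/100)

Answer: 19/100 17/50 47/100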